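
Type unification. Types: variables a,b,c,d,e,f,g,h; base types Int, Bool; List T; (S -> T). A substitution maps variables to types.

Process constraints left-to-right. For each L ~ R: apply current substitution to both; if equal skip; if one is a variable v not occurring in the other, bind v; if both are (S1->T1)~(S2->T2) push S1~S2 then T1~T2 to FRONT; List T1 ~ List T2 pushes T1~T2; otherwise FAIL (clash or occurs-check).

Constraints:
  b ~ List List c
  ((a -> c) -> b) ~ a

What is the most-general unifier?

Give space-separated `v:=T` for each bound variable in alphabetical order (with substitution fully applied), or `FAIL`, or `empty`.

step 1: unify b ~ List List c  [subst: {-} | 1 pending]
  bind b := List List c
step 2: unify ((a -> c) -> List List c) ~ a  [subst: {b:=List List c} | 0 pending]
  occurs-check fail

Answer: FAIL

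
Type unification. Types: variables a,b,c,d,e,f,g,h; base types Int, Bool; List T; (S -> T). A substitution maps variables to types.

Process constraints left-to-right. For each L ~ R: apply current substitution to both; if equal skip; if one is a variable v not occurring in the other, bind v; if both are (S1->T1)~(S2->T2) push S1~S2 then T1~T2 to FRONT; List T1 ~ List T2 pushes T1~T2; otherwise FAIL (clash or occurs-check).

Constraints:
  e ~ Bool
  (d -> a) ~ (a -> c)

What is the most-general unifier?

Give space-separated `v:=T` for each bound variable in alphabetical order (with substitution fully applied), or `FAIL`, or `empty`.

step 1: unify e ~ Bool  [subst: {-} | 1 pending]
  bind e := Bool
step 2: unify (d -> a) ~ (a -> c)  [subst: {e:=Bool} | 0 pending]
  -> decompose arrow: push d~a, a~c
step 3: unify d ~ a  [subst: {e:=Bool} | 1 pending]
  bind d := a
step 4: unify a ~ c  [subst: {e:=Bool, d:=a} | 0 pending]
  bind a := c

Answer: a:=c d:=c e:=Bool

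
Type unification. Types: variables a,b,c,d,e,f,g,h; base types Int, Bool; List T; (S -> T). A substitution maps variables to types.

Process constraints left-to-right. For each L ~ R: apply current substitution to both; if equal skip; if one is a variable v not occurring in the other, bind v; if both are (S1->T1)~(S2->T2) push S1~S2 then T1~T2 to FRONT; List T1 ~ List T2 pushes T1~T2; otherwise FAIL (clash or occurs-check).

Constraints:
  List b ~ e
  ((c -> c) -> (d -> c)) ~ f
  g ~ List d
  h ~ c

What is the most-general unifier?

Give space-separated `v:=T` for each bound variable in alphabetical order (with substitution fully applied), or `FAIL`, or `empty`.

Answer: e:=List b f:=((c -> c) -> (d -> c)) g:=List d h:=c

Derivation:
step 1: unify List b ~ e  [subst: {-} | 3 pending]
  bind e := List b
step 2: unify ((c -> c) -> (d -> c)) ~ f  [subst: {e:=List b} | 2 pending]
  bind f := ((c -> c) -> (d -> c))
step 3: unify g ~ List d  [subst: {e:=List b, f:=((c -> c) -> (d -> c))} | 1 pending]
  bind g := List d
step 4: unify h ~ c  [subst: {e:=List b, f:=((c -> c) -> (d -> c)), g:=List d} | 0 pending]
  bind h := c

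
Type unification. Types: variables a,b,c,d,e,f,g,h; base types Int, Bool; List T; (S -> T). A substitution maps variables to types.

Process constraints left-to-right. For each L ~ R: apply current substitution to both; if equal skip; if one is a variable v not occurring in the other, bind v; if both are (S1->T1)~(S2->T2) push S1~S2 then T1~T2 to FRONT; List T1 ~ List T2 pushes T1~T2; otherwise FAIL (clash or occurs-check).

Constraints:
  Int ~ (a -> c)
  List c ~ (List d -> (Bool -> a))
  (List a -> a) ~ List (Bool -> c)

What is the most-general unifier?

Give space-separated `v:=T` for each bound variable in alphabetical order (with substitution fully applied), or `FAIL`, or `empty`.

step 1: unify Int ~ (a -> c)  [subst: {-} | 2 pending]
  clash: Int vs (a -> c)

Answer: FAIL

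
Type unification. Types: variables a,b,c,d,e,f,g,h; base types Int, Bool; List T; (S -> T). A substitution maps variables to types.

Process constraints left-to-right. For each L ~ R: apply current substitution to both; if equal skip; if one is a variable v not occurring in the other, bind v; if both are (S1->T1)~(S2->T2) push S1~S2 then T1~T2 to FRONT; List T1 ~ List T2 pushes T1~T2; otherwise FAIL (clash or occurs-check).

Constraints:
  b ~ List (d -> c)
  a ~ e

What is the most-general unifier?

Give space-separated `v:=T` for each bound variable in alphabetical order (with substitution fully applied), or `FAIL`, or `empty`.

Answer: a:=e b:=List (d -> c)

Derivation:
step 1: unify b ~ List (d -> c)  [subst: {-} | 1 pending]
  bind b := List (d -> c)
step 2: unify a ~ e  [subst: {b:=List (d -> c)} | 0 pending]
  bind a := e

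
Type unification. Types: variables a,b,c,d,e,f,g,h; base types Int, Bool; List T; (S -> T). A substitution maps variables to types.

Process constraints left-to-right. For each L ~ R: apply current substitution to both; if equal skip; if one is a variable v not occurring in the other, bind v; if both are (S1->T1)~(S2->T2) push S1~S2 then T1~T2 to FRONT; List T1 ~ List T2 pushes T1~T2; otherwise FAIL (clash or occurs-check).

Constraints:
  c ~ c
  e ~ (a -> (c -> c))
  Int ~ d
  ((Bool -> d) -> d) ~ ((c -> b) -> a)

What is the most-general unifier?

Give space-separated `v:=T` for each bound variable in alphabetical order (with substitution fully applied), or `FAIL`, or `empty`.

step 1: unify c ~ c  [subst: {-} | 3 pending]
  -> identical, skip
step 2: unify e ~ (a -> (c -> c))  [subst: {-} | 2 pending]
  bind e := (a -> (c -> c))
step 3: unify Int ~ d  [subst: {e:=(a -> (c -> c))} | 1 pending]
  bind d := Int
step 4: unify ((Bool -> Int) -> Int) ~ ((c -> b) -> a)  [subst: {e:=(a -> (c -> c)), d:=Int} | 0 pending]
  -> decompose arrow: push (Bool -> Int)~(c -> b), Int~a
step 5: unify (Bool -> Int) ~ (c -> b)  [subst: {e:=(a -> (c -> c)), d:=Int} | 1 pending]
  -> decompose arrow: push Bool~c, Int~b
step 6: unify Bool ~ c  [subst: {e:=(a -> (c -> c)), d:=Int} | 2 pending]
  bind c := Bool
step 7: unify Int ~ b  [subst: {e:=(a -> (c -> c)), d:=Int, c:=Bool} | 1 pending]
  bind b := Int
step 8: unify Int ~ a  [subst: {e:=(a -> (c -> c)), d:=Int, c:=Bool, b:=Int} | 0 pending]
  bind a := Int

Answer: a:=Int b:=Int c:=Bool d:=Int e:=(Int -> (Bool -> Bool))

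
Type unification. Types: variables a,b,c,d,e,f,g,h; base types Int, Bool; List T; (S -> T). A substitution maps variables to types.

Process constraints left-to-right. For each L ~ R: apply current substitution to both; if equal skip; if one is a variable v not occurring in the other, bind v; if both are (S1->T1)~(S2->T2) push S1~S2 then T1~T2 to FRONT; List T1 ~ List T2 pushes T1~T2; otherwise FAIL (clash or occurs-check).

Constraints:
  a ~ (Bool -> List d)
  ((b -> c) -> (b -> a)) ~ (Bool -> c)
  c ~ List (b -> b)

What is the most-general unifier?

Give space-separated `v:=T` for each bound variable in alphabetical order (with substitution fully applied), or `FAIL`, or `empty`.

step 1: unify a ~ (Bool -> List d)  [subst: {-} | 2 pending]
  bind a := (Bool -> List d)
step 2: unify ((b -> c) -> (b -> (Bool -> List d))) ~ (Bool -> c)  [subst: {a:=(Bool -> List d)} | 1 pending]
  -> decompose arrow: push (b -> c)~Bool, (b -> (Bool -> List d))~c
step 3: unify (b -> c) ~ Bool  [subst: {a:=(Bool -> List d)} | 2 pending]
  clash: (b -> c) vs Bool

Answer: FAIL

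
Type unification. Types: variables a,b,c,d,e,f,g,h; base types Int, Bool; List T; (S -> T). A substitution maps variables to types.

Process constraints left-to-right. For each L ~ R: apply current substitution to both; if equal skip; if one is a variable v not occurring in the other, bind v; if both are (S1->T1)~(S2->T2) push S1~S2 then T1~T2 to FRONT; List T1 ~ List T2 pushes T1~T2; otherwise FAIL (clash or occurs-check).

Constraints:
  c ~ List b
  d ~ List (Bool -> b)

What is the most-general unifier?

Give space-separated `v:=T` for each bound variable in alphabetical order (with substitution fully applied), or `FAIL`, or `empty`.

Answer: c:=List b d:=List (Bool -> b)

Derivation:
step 1: unify c ~ List b  [subst: {-} | 1 pending]
  bind c := List b
step 2: unify d ~ List (Bool -> b)  [subst: {c:=List b} | 0 pending]
  bind d := List (Bool -> b)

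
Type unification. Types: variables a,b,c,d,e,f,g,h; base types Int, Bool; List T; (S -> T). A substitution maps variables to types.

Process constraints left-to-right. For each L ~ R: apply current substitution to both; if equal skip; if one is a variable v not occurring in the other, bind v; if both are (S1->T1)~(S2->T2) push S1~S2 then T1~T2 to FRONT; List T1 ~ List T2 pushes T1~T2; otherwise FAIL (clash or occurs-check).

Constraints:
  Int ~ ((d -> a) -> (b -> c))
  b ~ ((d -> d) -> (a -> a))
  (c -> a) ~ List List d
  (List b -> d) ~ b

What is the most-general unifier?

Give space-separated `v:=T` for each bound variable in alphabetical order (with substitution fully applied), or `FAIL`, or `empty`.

step 1: unify Int ~ ((d -> a) -> (b -> c))  [subst: {-} | 3 pending]
  clash: Int vs ((d -> a) -> (b -> c))

Answer: FAIL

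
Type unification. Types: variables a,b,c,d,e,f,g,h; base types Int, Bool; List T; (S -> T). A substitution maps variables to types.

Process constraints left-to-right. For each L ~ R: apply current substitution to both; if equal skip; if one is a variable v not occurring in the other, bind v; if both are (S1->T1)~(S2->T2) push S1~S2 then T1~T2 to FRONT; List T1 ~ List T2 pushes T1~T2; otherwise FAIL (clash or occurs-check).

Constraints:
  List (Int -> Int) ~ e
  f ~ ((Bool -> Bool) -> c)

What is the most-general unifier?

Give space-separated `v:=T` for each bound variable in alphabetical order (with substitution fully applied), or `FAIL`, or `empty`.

Answer: e:=List (Int -> Int) f:=((Bool -> Bool) -> c)

Derivation:
step 1: unify List (Int -> Int) ~ e  [subst: {-} | 1 pending]
  bind e := List (Int -> Int)
step 2: unify f ~ ((Bool -> Bool) -> c)  [subst: {e:=List (Int -> Int)} | 0 pending]
  bind f := ((Bool -> Bool) -> c)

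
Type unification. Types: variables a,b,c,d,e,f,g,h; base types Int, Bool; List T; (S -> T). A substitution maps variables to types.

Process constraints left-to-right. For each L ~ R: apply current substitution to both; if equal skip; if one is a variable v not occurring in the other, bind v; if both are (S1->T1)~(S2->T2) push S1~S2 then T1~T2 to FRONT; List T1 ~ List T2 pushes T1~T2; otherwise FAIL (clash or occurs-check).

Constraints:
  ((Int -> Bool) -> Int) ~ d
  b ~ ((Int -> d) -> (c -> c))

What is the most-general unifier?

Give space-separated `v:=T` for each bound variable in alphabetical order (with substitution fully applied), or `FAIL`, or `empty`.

step 1: unify ((Int -> Bool) -> Int) ~ d  [subst: {-} | 1 pending]
  bind d := ((Int -> Bool) -> Int)
step 2: unify b ~ ((Int -> ((Int -> Bool) -> Int)) -> (c -> c))  [subst: {d:=((Int -> Bool) -> Int)} | 0 pending]
  bind b := ((Int -> ((Int -> Bool) -> Int)) -> (c -> c))

Answer: b:=((Int -> ((Int -> Bool) -> Int)) -> (c -> c)) d:=((Int -> Bool) -> Int)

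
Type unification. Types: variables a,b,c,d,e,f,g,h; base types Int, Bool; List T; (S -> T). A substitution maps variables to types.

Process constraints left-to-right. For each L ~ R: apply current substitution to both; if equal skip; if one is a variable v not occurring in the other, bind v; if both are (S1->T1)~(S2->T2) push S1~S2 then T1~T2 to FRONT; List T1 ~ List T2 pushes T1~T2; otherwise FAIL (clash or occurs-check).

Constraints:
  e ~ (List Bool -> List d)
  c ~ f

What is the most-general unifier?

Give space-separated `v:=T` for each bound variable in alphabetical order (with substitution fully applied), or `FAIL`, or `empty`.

step 1: unify e ~ (List Bool -> List d)  [subst: {-} | 1 pending]
  bind e := (List Bool -> List d)
step 2: unify c ~ f  [subst: {e:=(List Bool -> List d)} | 0 pending]
  bind c := f

Answer: c:=f e:=(List Bool -> List d)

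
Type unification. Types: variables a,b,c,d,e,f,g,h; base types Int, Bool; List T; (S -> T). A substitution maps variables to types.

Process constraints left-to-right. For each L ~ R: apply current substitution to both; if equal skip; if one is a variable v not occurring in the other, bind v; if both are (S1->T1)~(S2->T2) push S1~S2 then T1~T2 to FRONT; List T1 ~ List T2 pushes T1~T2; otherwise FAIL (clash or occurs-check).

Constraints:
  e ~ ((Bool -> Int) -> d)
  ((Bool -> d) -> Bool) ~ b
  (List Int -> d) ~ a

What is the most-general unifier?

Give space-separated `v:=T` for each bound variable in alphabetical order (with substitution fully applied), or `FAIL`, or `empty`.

step 1: unify e ~ ((Bool -> Int) -> d)  [subst: {-} | 2 pending]
  bind e := ((Bool -> Int) -> d)
step 2: unify ((Bool -> d) -> Bool) ~ b  [subst: {e:=((Bool -> Int) -> d)} | 1 pending]
  bind b := ((Bool -> d) -> Bool)
step 3: unify (List Int -> d) ~ a  [subst: {e:=((Bool -> Int) -> d), b:=((Bool -> d) -> Bool)} | 0 pending]
  bind a := (List Int -> d)

Answer: a:=(List Int -> d) b:=((Bool -> d) -> Bool) e:=((Bool -> Int) -> d)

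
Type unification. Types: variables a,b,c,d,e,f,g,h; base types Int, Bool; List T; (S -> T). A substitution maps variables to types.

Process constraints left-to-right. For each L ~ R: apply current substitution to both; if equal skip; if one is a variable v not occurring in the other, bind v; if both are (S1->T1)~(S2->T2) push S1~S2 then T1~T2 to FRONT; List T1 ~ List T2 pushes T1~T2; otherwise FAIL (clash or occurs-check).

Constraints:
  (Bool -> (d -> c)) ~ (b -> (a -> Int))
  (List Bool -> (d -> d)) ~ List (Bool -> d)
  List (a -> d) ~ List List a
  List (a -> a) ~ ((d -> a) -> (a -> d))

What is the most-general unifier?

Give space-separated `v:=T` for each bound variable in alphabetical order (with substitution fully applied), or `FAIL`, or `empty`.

Answer: FAIL

Derivation:
step 1: unify (Bool -> (d -> c)) ~ (b -> (a -> Int))  [subst: {-} | 3 pending]
  -> decompose arrow: push Bool~b, (d -> c)~(a -> Int)
step 2: unify Bool ~ b  [subst: {-} | 4 pending]
  bind b := Bool
step 3: unify (d -> c) ~ (a -> Int)  [subst: {b:=Bool} | 3 pending]
  -> decompose arrow: push d~a, c~Int
step 4: unify d ~ a  [subst: {b:=Bool} | 4 pending]
  bind d := a
step 5: unify c ~ Int  [subst: {b:=Bool, d:=a} | 3 pending]
  bind c := Int
step 6: unify (List Bool -> (a -> a)) ~ List (Bool -> a)  [subst: {b:=Bool, d:=a, c:=Int} | 2 pending]
  clash: (List Bool -> (a -> a)) vs List (Bool -> a)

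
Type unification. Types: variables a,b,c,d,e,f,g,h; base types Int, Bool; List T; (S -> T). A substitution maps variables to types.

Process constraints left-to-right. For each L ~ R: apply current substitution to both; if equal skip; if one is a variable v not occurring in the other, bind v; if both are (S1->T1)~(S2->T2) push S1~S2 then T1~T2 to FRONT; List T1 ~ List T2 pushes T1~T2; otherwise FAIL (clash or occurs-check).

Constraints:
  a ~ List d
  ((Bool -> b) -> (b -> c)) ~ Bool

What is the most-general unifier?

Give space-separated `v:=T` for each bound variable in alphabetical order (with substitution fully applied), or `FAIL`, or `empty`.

Answer: FAIL

Derivation:
step 1: unify a ~ List d  [subst: {-} | 1 pending]
  bind a := List d
step 2: unify ((Bool -> b) -> (b -> c)) ~ Bool  [subst: {a:=List d} | 0 pending]
  clash: ((Bool -> b) -> (b -> c)) vs Bool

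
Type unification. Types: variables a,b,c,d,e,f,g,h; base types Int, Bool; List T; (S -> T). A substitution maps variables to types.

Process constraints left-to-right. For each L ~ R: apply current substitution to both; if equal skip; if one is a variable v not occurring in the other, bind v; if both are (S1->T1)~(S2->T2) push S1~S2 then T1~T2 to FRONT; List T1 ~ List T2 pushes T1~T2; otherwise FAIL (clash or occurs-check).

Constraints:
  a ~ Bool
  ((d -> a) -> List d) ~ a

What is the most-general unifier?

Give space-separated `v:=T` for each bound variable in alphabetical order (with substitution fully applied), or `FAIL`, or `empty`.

Answer: FAIL

Derivation:
step 1: unify a ~ Bool  [subst: {-} | 1 pending]
  bind a := Bool
step 2: unify ((d -> Bool) -> List d) ~ Bool  [subst: {a:=Bool} | 0 pending]
  clash: ((d -> Bool) -> List d) vs Bool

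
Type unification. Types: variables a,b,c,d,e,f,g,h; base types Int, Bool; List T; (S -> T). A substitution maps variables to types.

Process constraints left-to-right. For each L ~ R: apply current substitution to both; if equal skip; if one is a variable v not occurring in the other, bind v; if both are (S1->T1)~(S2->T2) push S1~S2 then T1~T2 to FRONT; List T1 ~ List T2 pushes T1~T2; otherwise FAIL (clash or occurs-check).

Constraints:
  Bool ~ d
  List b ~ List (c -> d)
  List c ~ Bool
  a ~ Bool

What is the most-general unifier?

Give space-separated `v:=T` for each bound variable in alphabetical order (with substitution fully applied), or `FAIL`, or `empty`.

Answer: FAIL

Derivation:
step 1: unify Bool ~ d  [subst: {-} | 3 pending]
  bind d := Bool
step 2: unify List b ~ List (c -> Bool)  [subst: {d:=Bool} | 2 pending]
  -> decompose List: push b~(c -> Bool)
step 3: unify b ~ (c -> Bool)  [subst: {d:=Bool} | 2 pending]
  bind b := (c -> Bool)
step 4: unify List c ~ Bool  [subst: {d:=Bool, b:=(c -> Bool)} | 1 pending]
  clash: List c vs Bool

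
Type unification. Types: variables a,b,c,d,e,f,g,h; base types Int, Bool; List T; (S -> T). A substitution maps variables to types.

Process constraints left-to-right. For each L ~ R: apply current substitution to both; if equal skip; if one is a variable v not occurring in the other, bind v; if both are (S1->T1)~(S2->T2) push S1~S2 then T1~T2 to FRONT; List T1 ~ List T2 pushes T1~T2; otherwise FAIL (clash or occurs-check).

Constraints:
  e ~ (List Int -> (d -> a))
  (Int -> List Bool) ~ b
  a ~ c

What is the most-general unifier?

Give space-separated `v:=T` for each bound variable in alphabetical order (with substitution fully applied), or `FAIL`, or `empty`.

step 1: unify e ~ (List Int -> (d -> a))  [subst: {-} | 2 pending]
  bind e := (List Int -> (d -> a))
step 2: unify (Int -> List Bool) ~ b  [subst: {e:=(List Int -> (d -> a))} | 1 pending]
  bind b := (Int -> List Bool)
step 3: unify a ~ c  [subst: {e:=(List Int -> (d -> a)), b:=(Int -> List Bool)} | 0 pending]
  bind a := c

Answer: a:=c b:=(Int -> List Bool) e:=(List Int -> (d -> c))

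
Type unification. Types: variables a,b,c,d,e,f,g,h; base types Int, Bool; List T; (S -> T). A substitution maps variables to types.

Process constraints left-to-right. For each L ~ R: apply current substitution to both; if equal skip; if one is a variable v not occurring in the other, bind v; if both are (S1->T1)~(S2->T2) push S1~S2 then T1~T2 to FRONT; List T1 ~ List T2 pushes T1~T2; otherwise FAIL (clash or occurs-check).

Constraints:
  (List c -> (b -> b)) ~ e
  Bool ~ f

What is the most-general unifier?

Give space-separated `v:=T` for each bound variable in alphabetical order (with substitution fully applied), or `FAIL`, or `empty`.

Answer: e:=(List c -> (b -> b)) f:=Bool

Derivation:
step 1: unify (List c -> (b -> b)) ~ e  [subst: {-} | 1 pending]
  bind e := (List c -> (b -> b))
step 2: unify Bool ~ f  [subst: {e:=(List c -> (b -> b))} | 0 pending]
  bind f := Bool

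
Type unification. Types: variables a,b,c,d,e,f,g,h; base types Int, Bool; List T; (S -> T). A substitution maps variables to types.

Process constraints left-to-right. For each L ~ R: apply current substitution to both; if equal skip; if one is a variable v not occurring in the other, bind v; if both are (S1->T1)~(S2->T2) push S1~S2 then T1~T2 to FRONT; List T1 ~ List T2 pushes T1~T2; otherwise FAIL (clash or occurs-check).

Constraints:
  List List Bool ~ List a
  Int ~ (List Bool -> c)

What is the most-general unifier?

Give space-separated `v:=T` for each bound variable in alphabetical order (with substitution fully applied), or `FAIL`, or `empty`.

Answer: FAIL

Derivation:
step 1: unify List List Bool ~ List a  [subst: {-} | 1 pending]
  -> decompose List: push List Bool~a
step 2: unify List Bool ~ a  [subst: {-} | 1 pending]
  bind a := List Bool
step 3: unify Int ~ (List Bool -> c)  [subst: {a:=List Bool} | 0 pending]
  clash: Int vs (List Bool -> c)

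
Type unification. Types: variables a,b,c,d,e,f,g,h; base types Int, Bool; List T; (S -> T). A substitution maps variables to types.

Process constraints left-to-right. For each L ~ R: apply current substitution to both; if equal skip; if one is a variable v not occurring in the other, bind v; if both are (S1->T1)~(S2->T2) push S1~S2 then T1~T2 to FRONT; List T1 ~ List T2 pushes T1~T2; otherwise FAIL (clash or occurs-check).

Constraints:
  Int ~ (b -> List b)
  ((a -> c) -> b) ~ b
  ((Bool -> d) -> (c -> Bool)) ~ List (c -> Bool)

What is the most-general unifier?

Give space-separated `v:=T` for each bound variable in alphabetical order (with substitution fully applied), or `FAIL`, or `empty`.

step 1: unify Int ~ (b -> List b)  [subst: {-} | 2 pending]
  clash: Int vs (b -> List b)

Answer: FAIL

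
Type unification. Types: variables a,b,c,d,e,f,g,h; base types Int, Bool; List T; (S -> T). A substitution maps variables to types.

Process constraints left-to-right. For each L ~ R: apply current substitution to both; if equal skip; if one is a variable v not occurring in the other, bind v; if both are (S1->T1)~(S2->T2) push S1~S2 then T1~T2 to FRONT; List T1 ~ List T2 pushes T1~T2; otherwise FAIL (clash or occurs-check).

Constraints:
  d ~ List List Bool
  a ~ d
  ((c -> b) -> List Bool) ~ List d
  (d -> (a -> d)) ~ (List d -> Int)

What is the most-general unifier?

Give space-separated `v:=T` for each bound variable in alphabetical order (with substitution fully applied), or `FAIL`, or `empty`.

step 1: unify d ~ List List Bool  [subst: {-} | 3 pending]
  bind d := List List Bool
step 2: unify a ~ List List Bool  [subst: {d:=List List Bool} | 2 pending]
  bind a := List List Bool
step 3: unify ((c -> b) -> List Bool) ~ List List List Bool  [subst: {d:=List List Bool, a:=List List Bool} | 1 pending]
  clash: ((c -> b) -> List Bool) vs List List List Bool

Answer: FAIL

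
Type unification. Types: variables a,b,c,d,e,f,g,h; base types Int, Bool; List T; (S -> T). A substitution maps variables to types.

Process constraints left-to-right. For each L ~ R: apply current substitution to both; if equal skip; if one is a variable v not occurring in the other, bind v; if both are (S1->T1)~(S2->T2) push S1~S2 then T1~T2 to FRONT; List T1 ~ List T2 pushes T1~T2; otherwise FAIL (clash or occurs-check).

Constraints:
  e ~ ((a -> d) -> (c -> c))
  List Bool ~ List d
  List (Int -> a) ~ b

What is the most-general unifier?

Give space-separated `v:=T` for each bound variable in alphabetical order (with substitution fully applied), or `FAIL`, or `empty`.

Answer: b:=List (Int -> a) d:=Bool e:=((a -> Bool) -> (c -> c))

Derivation:
step 1: unify e ~ ((a -> d) -> (c -> c))  [subst: {-} | 2 pending]
  bind e := ((a -> d) -> (c -> c))
step 2: unify List Bool ~ List d  [subst: {e:=((a -> d) -> (c -> c))} | 1 pending]
  -> decompose List: push Bool~d
step 3: unify Bool ~ d  [subst: {e:=((a -> d) -> (c -> c))} | 1 pending]
  bind d := Bool
step 4: unify List (Int -> a) ~ b  [subst: {e:=((a -> d) -> (c -> c)), d:=Bool} | 0 pending]
  bind b := List (Int -> a)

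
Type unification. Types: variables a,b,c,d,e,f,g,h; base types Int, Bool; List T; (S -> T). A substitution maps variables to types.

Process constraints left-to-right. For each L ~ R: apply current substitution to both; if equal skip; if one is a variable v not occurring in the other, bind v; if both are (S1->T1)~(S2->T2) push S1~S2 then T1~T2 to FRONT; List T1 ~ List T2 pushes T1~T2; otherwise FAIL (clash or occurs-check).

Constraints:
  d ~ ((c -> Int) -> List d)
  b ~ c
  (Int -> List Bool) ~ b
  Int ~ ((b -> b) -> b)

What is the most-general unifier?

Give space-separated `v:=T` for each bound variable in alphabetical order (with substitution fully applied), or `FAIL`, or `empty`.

step 1: unify d ~ ((c -> Int) -> List d)  [subst: {-} | 3 pending]
  occurs-check fail: d in ((c -> Int) -> List d)

Answer: FAIL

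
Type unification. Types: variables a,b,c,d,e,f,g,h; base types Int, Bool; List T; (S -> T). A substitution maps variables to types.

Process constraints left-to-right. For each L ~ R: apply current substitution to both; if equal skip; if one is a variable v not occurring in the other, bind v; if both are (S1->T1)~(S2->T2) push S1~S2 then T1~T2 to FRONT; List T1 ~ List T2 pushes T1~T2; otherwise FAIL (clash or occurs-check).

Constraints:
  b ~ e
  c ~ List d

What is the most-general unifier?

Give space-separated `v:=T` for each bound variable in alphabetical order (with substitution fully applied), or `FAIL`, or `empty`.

step 1: unify b ~ e  [subst: {-} | 1 pending]
  bind b := e
step 2: unify c ~ List d  [subst: {b:=e} | 0 pending]
  bind c := List d

Answer: b:=e c:=List d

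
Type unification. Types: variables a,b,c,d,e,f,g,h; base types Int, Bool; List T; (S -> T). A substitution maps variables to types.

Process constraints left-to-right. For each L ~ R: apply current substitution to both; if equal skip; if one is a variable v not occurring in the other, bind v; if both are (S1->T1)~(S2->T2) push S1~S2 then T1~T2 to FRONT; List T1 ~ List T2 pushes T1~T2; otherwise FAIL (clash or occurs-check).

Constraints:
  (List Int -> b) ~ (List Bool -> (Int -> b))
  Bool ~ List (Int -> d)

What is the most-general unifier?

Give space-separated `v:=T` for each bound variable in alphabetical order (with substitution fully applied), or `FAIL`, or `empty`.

step 1: unify (List Int -> b) ~ (List Bool -> (Int -> b))  [subst: {-} | 1 pending]
  -> decompose arrow: push List Int~List Bool, b~(Int -> b)
step 2: unify List Int ~ List Bool  [subst: {-} | 2 pending]
  -> decompose List: push Int~Bool
step 3: unify Int ~ Bool  [subst: {-} | 2 pending]
  clash: Int vs Bool

Answer: FAIL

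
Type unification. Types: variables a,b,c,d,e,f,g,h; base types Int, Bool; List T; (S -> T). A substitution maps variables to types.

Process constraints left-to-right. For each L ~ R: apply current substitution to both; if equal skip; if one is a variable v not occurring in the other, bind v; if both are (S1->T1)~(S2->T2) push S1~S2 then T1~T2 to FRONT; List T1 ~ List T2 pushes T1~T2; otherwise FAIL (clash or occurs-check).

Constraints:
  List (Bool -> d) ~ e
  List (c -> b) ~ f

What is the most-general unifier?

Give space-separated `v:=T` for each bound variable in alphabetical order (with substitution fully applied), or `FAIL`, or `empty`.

step 1: unify List (Bool -> d) ~ e  [subst: {-} | 1 pending]
  bind e := List (Bool -> d)
step 2: unify List (c -> b) ~ f  [subst: {e:=List (Bool -> d)} | 0 pending]
  bind f := List (c -> b)

Answer: e:=List (Bool -> d) f:=List (c -> b)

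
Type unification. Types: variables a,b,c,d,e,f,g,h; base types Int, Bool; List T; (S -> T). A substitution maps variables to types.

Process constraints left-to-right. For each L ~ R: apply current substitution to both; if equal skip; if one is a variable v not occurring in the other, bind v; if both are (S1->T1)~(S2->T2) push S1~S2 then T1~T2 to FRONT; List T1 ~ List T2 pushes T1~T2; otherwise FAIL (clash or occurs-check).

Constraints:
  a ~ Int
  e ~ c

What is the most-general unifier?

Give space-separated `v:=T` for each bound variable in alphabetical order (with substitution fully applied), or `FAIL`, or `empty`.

step 1: unify a ~ Int  [subst: {-} | 1 pending]
  bind a := Int
step 2: unify e ~ c  [subst: {a:=Int} | 0 pending]
  bind e := c

Answer: a:=Int e:=c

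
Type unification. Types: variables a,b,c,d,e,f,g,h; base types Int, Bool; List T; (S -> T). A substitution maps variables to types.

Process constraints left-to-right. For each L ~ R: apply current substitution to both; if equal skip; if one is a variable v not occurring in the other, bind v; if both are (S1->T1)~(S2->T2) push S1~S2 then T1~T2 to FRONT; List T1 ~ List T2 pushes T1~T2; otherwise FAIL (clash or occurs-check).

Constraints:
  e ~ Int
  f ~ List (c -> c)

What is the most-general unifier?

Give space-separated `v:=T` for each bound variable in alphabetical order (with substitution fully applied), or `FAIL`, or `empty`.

Answer: e:=Int f:=List (c -> c)

Derivation:
step 1: unify e ~ Int  [subst: {-} | 1 pending]
  bind e := Int
step 2: unify f ~ List (c -> c)  [subst: {e:=Int} | 0 pending]
  bind f := List (c -> c)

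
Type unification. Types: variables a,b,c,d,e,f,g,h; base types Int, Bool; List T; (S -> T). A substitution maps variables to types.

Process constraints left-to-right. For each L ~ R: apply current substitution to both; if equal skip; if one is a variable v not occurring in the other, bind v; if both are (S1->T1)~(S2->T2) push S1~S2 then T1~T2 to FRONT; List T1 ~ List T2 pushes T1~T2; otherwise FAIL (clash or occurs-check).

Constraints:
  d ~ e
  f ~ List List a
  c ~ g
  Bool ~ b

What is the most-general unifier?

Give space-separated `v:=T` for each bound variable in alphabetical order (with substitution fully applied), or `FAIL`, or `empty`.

step 1: unify d ~ e  [subst: {-} | 3 pending]
  bind d := e
step 2: unify f ~ List List a  [subst: {d:=e} | 2 pending]
  bind f := List List a
step 3: unify c ~ g  [subst: {d:=e, f:=List List a} | 1 pending]
  bind c := g
step 4: unify Bool ~ b  [subst: {d:=e, f:=List List a, c:=g} | 0 pending]
  bind b := Bool

Answer: b:=Bool c:=g d:=e f:=List List a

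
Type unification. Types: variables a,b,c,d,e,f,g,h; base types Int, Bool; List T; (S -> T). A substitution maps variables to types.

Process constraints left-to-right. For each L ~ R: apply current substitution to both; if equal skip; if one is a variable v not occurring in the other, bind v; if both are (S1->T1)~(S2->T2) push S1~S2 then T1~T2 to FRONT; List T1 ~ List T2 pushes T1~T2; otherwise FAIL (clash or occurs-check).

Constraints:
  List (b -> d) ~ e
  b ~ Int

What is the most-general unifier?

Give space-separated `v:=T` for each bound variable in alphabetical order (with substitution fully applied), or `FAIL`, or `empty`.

step 1: unify List (b -> d) ~ e  [subst: {-} | 1 pending]
  bind e := List (b -> d)
step 2: unify b ~ Int  [subst: {e:=List (b -> d)} | 0 pending]
  bind b := Int

Answer: b:=Int e:=List (Int -> d)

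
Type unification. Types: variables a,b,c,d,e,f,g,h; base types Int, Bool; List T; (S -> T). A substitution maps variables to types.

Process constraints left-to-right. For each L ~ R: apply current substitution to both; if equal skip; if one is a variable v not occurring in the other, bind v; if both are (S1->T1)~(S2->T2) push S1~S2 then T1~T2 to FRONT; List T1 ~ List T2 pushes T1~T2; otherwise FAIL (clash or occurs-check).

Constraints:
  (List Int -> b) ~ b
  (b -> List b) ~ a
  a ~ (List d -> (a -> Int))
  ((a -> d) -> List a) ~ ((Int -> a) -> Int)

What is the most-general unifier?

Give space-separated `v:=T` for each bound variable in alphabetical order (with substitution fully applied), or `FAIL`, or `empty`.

Answer: FAIL

Derivation:
step 1: unify (List Int -> b) ~ b  [subst: {-} | 3 pending]
  occurs-check fail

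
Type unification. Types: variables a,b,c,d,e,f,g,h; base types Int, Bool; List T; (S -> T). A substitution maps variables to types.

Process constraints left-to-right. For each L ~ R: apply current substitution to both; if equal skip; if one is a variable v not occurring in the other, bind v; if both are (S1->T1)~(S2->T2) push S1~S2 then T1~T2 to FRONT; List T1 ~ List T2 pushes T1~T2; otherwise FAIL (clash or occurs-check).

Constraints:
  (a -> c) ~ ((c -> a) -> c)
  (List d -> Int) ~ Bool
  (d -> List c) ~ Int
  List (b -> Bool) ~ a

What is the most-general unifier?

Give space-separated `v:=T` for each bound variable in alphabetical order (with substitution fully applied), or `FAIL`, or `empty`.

Answer: FAIL

Derivation:
step 1: unify (a -> c) ~ ((c -> a) -> c)  [subst: {-} | 3 pending]
  -> decompose arrow: push a~(c -> a), c~c
step 2: unify a ~ (c -> a)  [subst: {-} | 4 pending]
  occurs-check fail: a in (c -> a)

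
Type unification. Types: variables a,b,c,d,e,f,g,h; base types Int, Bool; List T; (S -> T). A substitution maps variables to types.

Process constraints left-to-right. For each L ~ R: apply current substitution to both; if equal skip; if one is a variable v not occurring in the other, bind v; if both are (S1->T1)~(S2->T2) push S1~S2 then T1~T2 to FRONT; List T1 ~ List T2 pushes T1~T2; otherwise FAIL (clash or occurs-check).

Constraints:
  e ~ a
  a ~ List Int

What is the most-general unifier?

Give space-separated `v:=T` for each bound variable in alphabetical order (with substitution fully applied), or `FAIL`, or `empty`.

Answer: a:=List Int e:=List Int

Derivation:
step 1: unify e ~ a  [subst: {-} | 1 pending]
  bind e := a
step 2: unify a ~ List Int  [subst: {e:=a} | 0 pending]
  bind a := List Int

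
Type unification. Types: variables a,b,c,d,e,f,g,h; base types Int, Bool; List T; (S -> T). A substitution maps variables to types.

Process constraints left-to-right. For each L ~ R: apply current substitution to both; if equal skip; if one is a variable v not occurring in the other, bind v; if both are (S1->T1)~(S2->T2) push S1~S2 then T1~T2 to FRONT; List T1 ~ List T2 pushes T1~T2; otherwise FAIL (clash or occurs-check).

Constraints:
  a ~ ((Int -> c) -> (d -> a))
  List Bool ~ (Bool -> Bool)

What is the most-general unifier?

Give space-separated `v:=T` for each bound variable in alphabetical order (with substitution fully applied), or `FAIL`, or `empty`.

step 1: unify a ~ ((Int -> c) -> (d -> a))  [subst: {-} | 1 pending]
  occurs-check fail: a in ((Int -> c) -> (d -> a))

Answer: FAIL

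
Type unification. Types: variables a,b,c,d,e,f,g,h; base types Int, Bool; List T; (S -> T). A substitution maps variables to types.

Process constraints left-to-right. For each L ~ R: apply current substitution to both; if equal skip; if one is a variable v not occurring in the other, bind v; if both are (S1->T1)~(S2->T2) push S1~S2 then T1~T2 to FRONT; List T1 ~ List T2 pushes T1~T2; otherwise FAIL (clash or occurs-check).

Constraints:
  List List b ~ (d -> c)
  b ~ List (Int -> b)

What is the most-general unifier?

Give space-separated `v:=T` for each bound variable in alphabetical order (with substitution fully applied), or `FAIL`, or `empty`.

Answer: FAIL

Derivation:
step 1: unify List List b ~ (d -> c)  [subst: {-} | 1 pending]
  clash: List List b vs (d -> c)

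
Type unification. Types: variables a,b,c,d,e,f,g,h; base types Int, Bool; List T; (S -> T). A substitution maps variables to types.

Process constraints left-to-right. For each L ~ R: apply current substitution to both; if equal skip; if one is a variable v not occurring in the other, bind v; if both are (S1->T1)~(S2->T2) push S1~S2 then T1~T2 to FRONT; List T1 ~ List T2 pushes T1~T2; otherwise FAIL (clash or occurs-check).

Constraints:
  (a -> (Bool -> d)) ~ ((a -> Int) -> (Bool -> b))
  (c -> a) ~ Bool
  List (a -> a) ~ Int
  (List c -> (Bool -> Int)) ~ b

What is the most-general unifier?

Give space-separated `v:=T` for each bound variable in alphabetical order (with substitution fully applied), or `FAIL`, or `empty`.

Answer: FAIL

Derivation:
step 1: unify (a -> (Bool -> d)) ~ ((a -> Int) -> (Bool -> b))  [subst: {-} | 3 pending]
  -> decompose arrow: push a~(a -> Int), (Bool -> d)~(Bool -> b)
step 2: unify a ~ (a -> Int)  [subst: {-} | 4 pending]
  occurs-check fail: a in (a -> Int)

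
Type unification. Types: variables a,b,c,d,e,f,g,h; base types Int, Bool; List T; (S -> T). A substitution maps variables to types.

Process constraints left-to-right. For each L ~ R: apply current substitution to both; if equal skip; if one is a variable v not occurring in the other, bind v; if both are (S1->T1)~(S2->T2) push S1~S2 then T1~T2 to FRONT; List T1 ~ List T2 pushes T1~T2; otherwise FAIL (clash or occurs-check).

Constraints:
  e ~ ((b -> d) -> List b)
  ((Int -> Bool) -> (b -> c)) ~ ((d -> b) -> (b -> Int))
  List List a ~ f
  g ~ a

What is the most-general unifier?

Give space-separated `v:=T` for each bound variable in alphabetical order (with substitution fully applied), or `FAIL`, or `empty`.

Answer: b:=Bool c:=Int d:=Int e:=((Bool -> Int) -> List Bool) f:=List List a g:=a

Derivation:
step 1: unify e ~ ((b -> d) -> List b)  [subst: {-} | 3 pending]
  bind e := ((b -> d) -> List b)
step 2: unify ((Int -> Bool) -> (b -> c)) ~ ((d -> b) -> (b -> Int))  [subst: {e:=((b -> d) -> List b)} | 2 pending]
  -> decompose arrow: push (Int -> Bool)~(d -> b), (b -> c)~(b -> Int)
step 3: unify (Int -> Bool) ~ (d -> b)  [subst: {e:=((b -> d) -> List b)} | 3 pending]
  -> decompose arrow: push Int~d, Bool~b
step 4: unify Int ~ d  [subst: {e:=((b -> d) -> List b)} | 4 pending]
  bind d := Int
step 5: unify Bool ~ b  [subst: {e:=((b -> d) -> List b), d:=Int} | 3 pending]
  bind b := Bool
step 6: unify (Bool -> c) ~ (Bool -> Int)  [subst: {e:=((b -> d) -> List b), d:=Int, b:=Bool} | 2 pending]
  -> decompose arrow: push Bool~Bool, c~Int
step 7: unify Bool ~ Bool  [subst: {e:=((b -> d) -> List b), d:=Int, b:=Bool} | 3 pending]
  -> identical, skip
step 8: unify c ~ Int  [subst: {e:=((b -> d) -> List b), d:=Int, b:=Bool} | 2 pending]
  bind c := Int
step 9: unify List List a ~ f  [subst: {e:=((b -> d) -> List b), d:=Int, b:=Bool, c:=Int} | 1 pending]
  bind f := List List a
step 10: unify g ~ a  [subst: {e:=((b -> d) -> List b), d:=Int, b:=Bool, c:=Int, f:=List List a} | 0 pending]
  bind g := a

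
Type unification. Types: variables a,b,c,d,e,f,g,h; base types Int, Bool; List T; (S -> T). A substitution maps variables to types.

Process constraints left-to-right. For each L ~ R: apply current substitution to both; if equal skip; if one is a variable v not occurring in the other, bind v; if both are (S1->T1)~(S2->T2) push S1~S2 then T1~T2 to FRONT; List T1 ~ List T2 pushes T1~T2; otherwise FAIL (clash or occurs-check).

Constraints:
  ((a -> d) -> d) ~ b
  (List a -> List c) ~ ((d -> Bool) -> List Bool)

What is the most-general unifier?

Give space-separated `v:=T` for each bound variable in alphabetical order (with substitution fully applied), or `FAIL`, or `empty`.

Answer: FAIL

Derivation:
step 1: unify ((a -> d) -> d) ~ b  [subst: {-} | 1 pending]
  bind b := ((a -> d) -> d)
step 2: unify (List a -> List c) ~ ((d -> Bool) -> List Bool)  [subst: {b:=((a -> d) -> d)} | 0 pending]
  -> decompose arrow: push List a~(d -> Bool), List c~List Bool
step 3: unify List a ~ (d -> Bool)  [subst: {b:=((a -> d) -> d)} | 1 pending]
  clash: List a vs (d -> Bool)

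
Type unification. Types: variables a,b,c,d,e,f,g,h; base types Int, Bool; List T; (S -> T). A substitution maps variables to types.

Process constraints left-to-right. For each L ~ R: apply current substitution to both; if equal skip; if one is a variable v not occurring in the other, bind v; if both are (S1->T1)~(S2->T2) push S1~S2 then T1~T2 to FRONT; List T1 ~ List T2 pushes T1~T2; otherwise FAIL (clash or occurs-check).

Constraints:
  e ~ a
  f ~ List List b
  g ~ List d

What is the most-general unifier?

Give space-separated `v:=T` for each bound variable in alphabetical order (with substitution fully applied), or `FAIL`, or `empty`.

step 1: unify e ~ a  [subst: {-} | 2 pending]
  bind e := a
step 2: unify f ~ List List b  [subst: {e:=a} | 1 pending]
  bind f := List List b
step 3: unify g ~ List d  [subst: {e:=a, f:=List List b} | 0 pending]
  bind g := List d

Answer: e:=a f:=List List b g:=List d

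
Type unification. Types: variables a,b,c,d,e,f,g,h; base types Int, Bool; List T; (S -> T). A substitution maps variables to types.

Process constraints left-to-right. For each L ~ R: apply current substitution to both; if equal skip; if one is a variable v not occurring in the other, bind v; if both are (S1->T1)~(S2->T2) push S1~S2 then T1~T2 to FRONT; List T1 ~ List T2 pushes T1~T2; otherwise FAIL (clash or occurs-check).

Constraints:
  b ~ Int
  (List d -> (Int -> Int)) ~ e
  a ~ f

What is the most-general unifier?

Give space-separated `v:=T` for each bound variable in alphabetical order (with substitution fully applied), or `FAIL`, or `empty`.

step 1: unify b ~ Int  [subst: {-} | 2 pending]
  bind b := Int
step 2: unify (List d -> (Int -> Int)) ~ e  [subst: {b:=Int} | 1 pending]
  bind e := (List d -> (Int -> Int))
step 3: unify a ~ f  [subst: {b:=Int, e:=(List d -> (Int -> Int))} | 0 pending]
  bind a := f

Answer: a:=f b:=Int e:=(List d -> (Int -> Int))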